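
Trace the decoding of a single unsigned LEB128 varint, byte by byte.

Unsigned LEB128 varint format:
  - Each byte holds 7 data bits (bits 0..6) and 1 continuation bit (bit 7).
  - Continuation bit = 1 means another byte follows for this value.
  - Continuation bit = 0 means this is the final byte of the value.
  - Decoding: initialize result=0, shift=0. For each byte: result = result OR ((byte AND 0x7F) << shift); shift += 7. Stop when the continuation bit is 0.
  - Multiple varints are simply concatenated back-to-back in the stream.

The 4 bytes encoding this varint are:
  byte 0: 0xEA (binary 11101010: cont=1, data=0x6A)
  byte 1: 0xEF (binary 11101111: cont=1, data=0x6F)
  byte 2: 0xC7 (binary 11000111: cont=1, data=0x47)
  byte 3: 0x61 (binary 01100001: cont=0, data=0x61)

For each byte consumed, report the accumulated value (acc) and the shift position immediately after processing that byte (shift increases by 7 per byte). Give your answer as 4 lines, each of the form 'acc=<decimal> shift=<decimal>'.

Answer: acc=106 shift=7
acc=14314 shift=14
acc=1177578 shift=21
acc=204601322 shift=28

Derivation:
byte 0=0xEA: payload=0x6A=106, contrib = 106<<0 = 106; acc -> 106, shift -> 7
byte 1=0xEF: payload=0x6F=111, contrib = 111<<7 = 14208; acc -> 14314, shift -> 14
byte 2=0xC7: payload=0x47=71, contrib = 71<<14 = 1163264; acc -> 1177578, shift -> 21
byte 3=0x61: payload=0x61=97, contrib = 97<<21 = 203423744; acc -> 204601322, shift -> 28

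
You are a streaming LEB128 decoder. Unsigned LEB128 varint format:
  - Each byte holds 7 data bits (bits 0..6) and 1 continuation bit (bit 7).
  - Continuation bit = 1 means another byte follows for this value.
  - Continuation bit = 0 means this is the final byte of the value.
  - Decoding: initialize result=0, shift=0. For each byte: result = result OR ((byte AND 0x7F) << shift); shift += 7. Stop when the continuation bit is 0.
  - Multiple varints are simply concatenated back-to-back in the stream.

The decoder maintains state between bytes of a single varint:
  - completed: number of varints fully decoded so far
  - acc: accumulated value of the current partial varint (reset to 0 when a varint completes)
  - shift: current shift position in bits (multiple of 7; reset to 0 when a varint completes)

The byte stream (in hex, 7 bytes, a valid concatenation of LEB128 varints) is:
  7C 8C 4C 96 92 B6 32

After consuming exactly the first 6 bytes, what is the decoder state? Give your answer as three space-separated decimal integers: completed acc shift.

byte[0]=0x7C cont=0 payload=0x7C: varint #1 complete (value=124); reset -> completed=1 acc=0 shift=0
byte[1]=0x8C cont=1 payload=0x0C: acc |= 12<<0 -> completed=1 acc=12 shift=7
byte[2]=0x4C cont=0 payload=0x4C: varint #2 complete (value=9740); reset -> completed=2 acc=0 shift=0
byte[3]=0x96 cont=1 payload=0x16: acc |= 22<<0 -> completed=2 acc=22 shift=7
byte[4]=0x92 cont=1 payload=0x12: acc |= 18<<7 -> completed=2 acc=2326 shift=14
byte[5]=0xB6 cont=1 payload=0x36: acc |= 54<<14 -> completed=2 acc=887062 shift=21

Answer: 2 887062 21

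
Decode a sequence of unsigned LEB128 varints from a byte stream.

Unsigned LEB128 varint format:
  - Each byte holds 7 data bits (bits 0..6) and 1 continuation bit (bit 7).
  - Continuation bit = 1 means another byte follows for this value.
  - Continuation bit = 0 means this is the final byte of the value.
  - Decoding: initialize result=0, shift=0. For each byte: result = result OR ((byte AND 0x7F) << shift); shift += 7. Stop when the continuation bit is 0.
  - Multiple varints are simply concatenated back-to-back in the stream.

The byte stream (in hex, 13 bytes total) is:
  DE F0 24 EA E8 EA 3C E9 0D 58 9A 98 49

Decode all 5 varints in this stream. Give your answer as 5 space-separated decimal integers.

Answer: 604254 127579242 1769 88 1199130

Derivation:
  byte[0]=0xDE cont=1 payload=0x5E=94: acc |= 94<<0 -> acc=94 shift=7
  byte[1]=0xF0 cont=1 payload=0x70=112: acc |= 112<<7 -> acc=14430 shift=14
  byte[2]=0x24 cont=0 payload=0x24=36: acc |= 36<<14 -> acc=604254 shift=21 [end]
Varint 1: bytes[0:3] = DE F0 24 -> value 604254 (3 byte(s))
  byte[3]=0xEA cont=1 payload=0x6A=106: acc |= 106<<0 -> acc=106 shift=7
  byte[4]=0xE8 cont=1 payload=0x68=104: acc |= 104<<7 -> acc=13418 shift=14
  byte[5]=0xEA cont=1 payload=0x6A=106: acc |= 106<<14 -> acc=1750122 shift=21
  byte[6]=0x3C cont=0 payload=0x3C=60: acc |= 60<<21 -> acc=127579242 shift=28 [end]
Varint 2: bytes[3:7] = EA E8 EA 3C -> value 127579242 (4 byte(s))
  byte[7]=0xE9 cont=1 payload=0x69=105: acc |= 105<<0 -> acc=105 shift=7
  byte[8]=0x0D cont=0 payload=0x0D=13: acc |= 13<<7 -> acc=1769 shift=14 [end]
Varint 3: bytes[7:9] = E9 0D -> value 1769 (2 byte(s))
  byte[9]=0x58 cont=0 payload=0x58=88: acc |= 88<<0 -> acc=88 shift=7 [end]
Varint 4: bytes[9:10] = 58 -> value 88 (1 byte(s))
  byte[10]=0x9A cont=1 payload=0x1A=26: acc |= 26<<0 -> acc=26 shift=7
  byte[11]=0x98 cont=1 payload=0x18=24: acc |= 24<<7 -> acc=3098 shift=14
  byte[12]=0x49 cont=0 payload=0x49=73: acc |= 73<<14 -> acc=1199130 shift=21 [end]
Varint 5: bytes[10:13] = 9A 98 49 -> value 1199130 (3 byte(s))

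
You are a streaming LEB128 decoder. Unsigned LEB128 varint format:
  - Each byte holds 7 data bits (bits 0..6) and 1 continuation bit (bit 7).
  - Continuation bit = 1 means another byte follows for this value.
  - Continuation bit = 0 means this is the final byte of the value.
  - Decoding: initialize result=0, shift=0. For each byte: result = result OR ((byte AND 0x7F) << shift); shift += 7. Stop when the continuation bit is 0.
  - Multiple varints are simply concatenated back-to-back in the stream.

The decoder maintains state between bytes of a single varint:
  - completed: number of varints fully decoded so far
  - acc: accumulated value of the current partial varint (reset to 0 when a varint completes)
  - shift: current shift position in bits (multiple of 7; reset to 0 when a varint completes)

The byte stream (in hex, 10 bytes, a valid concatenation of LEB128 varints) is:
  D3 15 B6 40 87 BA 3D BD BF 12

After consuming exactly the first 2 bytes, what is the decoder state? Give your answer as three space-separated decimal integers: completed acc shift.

byte[0]=0xD3 cont=1 payload=0x53: acc |= 83<<0 -> completed=0 acc=83 shift=7
byte[1]=0x15 cont=0 payload=0x15: varint #1 complete (value=2771); reset -> completed=1 acc=0 shift=0

Answer: 1 0 0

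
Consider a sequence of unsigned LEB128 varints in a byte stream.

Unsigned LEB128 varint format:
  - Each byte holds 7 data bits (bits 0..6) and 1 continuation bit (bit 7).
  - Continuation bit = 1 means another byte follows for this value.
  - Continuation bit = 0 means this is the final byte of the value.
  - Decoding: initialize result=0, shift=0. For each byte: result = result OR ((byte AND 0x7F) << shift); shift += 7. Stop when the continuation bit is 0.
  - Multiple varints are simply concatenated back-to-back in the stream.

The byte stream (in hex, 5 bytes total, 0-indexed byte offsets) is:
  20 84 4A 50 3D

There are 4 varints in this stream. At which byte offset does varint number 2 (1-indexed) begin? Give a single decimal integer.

  byte[0]=0x20 cont=0 payload=0x20=32: acc |= 32<<0 -> acc=32 shift=7 [end]
Varint 1: bytes[0:1] = 20 -> value 32 (1 byte(s))
  byte[1]=0x84 cont=1 payload=0x04=4: acc |= 4<<0 -> acc=4 shift=7
  byte[2]=0x4A cont=0 payload=0x4A=74: acc |= 74<<7 -> acc=9476 shift=14 [end]
Varint 2: bytes[1:3] = 84 4A -> value 9476 (2 byte(s))
  byte[3]=0x50 cont=0 payload=0x50=80: acc |= 80<<0 -> acc=80 shift=7 [end]
Varint 3: bytes[3:4] = 50 -> value 80 (1 byte(s))
  byte[4]=0x3D cont=0 payload=0x3D=61: acc |= 61<<0 -> acc=61 shift=7 [end]
Varint 4: bytes[4:5] = 3D -> value 61 (1 byte(s))

Answer: 1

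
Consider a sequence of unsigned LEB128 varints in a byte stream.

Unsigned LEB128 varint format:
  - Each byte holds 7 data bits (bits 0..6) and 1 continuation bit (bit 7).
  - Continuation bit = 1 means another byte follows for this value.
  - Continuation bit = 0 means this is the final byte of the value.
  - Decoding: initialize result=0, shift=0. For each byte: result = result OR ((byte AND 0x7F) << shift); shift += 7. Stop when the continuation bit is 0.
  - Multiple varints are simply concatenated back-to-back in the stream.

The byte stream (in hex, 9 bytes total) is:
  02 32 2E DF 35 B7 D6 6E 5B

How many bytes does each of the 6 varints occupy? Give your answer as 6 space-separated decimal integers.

  byte[0]=0x02 cont=0 payload=0x02=2: acc |= 2<<0 -> acc=2 shift=7 [end]
Varint 1: bytes[0:1] = 02 -> value 2 (1 byte(s))
  byte[1]=0x32 cont=0 payload=0x32=50: acc |= 50<<0 -> acc=50 shift=7 [end]
Varint 2: bytes[1:2] = 32 -> value 50 (1 byte(s))
  byte[2]=0x2E cont=0 payload=0x2E=46: acc |= 46<<0 -> acc=46 shift=7 [end]
Varint 3: bytes[2:3] = 2E -> value 46 (1 byte(s))
  byte[3]=0xDF cont=1 payload=0x5F=95: acc |= 95<<0 -> acc=95 shift=7
  byte[4]=0x35 cont=0 payload=0x35=53: acc |= 53<<7 -> acc=6879 shift=14 [end]
Varint 4: bytes[3:5] = DF 35 -> value 6879 (2 byte(s))
  byte[5]=0xB7 cont=1 payload=0x37=55: acc |= 55<<0 -> acc=55 shift=7
  byte[6]=0xD6 cont=1 payload=0x56=86: acc |= 86<<7 -> acc=11063 shift=14
  byte[7]=0x6E cont=0 payload=0x6E=110: acc |= 110<<14 -> acc=1813303 shift=21 [end]
Varint 5: bytes[5:8] = B7 D6 6E -> value 1813303 (3 byte(s))
  byte[8]=0x5B cont=0 payload=0x5B=91: acc |= 91<<0 -> acc=91 shift=7 [end]
Varint 6: bytes[8:9] = 5B -> value 91 (1 byte(s))

Answer: 1 1 1 2 3 1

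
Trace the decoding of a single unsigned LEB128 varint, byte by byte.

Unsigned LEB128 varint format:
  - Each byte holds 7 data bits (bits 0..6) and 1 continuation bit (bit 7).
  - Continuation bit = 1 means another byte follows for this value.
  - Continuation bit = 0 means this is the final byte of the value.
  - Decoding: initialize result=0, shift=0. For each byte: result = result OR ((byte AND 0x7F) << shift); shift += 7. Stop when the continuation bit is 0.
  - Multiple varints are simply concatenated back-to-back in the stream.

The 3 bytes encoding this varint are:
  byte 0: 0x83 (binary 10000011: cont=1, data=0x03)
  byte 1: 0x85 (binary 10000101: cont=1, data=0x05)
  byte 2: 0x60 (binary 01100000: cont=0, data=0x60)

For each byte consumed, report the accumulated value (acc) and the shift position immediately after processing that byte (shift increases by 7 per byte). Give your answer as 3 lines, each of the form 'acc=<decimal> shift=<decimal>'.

Answer: acc=3 shift=7
acc=643 shift=14
acc=1573507 shift=21

Derivation:
byte 0=0x83: payload=0x03=3, contrib = 3<<0 = 3; acc -> 3, shift -> 7
byte 1=0x85: payload=0x05=5, contrib = 5<<7 = 640; acc -> 643, shift -> 14
byte 2=0x60: payload=0x60=96, contrib = 96<<14 = 1572864; acc -> 1573507, shift -> 21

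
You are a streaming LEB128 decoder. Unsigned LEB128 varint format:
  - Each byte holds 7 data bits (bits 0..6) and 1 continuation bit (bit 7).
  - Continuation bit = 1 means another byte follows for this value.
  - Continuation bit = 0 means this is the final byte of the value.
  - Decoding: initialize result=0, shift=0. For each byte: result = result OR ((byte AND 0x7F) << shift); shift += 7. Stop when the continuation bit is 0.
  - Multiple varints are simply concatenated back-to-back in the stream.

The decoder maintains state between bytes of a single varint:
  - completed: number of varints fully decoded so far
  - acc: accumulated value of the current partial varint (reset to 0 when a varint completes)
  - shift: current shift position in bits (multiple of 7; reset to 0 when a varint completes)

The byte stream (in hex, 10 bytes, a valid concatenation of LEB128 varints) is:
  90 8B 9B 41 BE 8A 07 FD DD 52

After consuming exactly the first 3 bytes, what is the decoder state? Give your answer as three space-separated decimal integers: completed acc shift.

byte[0]=0x90 cont=1 payload=0x10: acc |= 16<<0 -> completed=0 acc=16 shift=7
byte[1]=0x8B cont=1 payload=0x0B: acc |= 11<<7 -> completed=0 acc=1424 shift=14
byte[2]=0x9B cont=1 payload=0x1B: acc |= 27<<14 -> completed=0 acc=443792 shift=21

Answer: 0 443792 21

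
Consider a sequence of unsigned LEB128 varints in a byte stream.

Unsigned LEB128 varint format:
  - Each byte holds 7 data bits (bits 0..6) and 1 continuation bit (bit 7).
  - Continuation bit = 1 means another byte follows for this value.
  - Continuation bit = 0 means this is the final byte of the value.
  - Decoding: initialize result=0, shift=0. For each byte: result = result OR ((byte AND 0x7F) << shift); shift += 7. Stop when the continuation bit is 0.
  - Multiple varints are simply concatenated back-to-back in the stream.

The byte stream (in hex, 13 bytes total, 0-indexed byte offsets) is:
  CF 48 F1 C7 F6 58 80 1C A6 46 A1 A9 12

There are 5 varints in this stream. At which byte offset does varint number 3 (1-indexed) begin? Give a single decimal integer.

Answer: 6

Derivation:
  byte[0]=0xCF cont=1 payload=0x4F=79: acc |= 79<<0 -> acc=79 shift=7
  byte[1]=0x48 cont=0 payload=0x48=72: acc |= 72<<7 -> acc=9295 shift=14 [end]
Varint 1: bytes[0:2] = CF 48 -> value 9295 (2 byte(s))
  byte[2]=0xF1 cont=1 payload=0x71=113: acc |= 113<<0 -> acc=113 shift=7
  byte[3]=0xC7 cont=1 payload=0x47=71: acc |= 71<<7 -> acc=9201 shift=14
  byte[4]=0xF6 cont=1 payload=0x76=118: acc |= 118<<14 -> acc=1942513 shift=21
  byte[5]=0x58 cont=0 payload=0x58=88: acc |= 88<<21 -> acc=186491889 shift=28 [end]
Varint 2: bytes[2:6] = F1 C7 F6 58 -> value 186491889 (4 byte(s))
  byte[6]=0x80 cont=1 payload=0x00=0: acc |= 0<<0 -> acc=0 shift=7
  byte[7]=0x1C cont=0 payload=0x1C=28: acc |= 28<<7 -> acc=3584 shift=14 [end]
Varint 3: bytes[6:8] = 80 1C -> value 3584 (2 byte(s))
  byte[8]=0xA6 cont=1 payload=0x26=38: acc |= 38<<0 -> acc=38 shift=7
  byte[9]=0x46 cont=0 payload=0x46=70: acc |= 70<<7 -> acc=8998 shift=14 [end]
Varint 4: bytes[8:10] = A6 46 -> value 8998 (2 byte(s))
  byte[10]=0xA1 cont=1 payload=0x21=33: acc |= 33<<0 -> acc=33 shift=7
  byte[11]=0xA9 cont=1 payload=0x29=41: acc |= 41<<7 -> acc=5281 shift=14
  byte[12]=0x12 cont=0 payload=0x12=18: acc |= 18<<14 -> acc=300193 shift=21 [end]
Varint 5: bytes[10:13] = A1 A9 12 -> value 300193 (3 byte(s))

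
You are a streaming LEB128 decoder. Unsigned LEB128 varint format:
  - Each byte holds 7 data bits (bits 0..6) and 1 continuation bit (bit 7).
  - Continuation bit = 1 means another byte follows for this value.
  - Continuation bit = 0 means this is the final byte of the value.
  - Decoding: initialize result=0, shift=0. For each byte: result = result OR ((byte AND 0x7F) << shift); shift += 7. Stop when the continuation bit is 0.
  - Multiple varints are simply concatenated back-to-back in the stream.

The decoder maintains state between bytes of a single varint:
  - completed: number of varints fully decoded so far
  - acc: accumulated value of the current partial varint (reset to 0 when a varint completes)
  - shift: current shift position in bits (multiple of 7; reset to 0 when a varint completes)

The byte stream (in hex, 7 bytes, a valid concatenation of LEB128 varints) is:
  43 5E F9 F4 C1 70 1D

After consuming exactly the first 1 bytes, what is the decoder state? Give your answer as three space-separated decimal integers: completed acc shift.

byte[0]=0x43 cont=0 payload=0x43: varint #1 complete (value=67); reset -> completed=1 acc=0 shift=0

Answer: 1 0 0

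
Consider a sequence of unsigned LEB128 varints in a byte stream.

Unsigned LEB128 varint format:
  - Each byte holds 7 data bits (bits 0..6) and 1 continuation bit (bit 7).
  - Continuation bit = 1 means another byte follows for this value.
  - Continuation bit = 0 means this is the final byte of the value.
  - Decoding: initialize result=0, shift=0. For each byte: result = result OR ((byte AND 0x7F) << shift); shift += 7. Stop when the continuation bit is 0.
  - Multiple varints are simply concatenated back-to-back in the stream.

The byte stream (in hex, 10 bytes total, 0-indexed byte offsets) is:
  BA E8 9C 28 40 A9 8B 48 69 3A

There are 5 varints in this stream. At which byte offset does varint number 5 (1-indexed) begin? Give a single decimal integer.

  byte[0]=0xBA cont=1 payload=0x3A=58: acc |= 58<<0 -> acc=58 shift=7
  byte[1]=0xE8 cont=1 payload=0x68=104: acc |= 104<<7 -> acc=13370 shift=14
  byte[2]=0x9C cont=1 payload=0x1C=28: acc |= 28<<14 -> acc=472122 shift=21
  byte[3]=0x28 cont=0 payload=0x28=40: acc |= 40<<21 -> acc=84358202 shift=28 [end]
Varint 1: bytes[0:4] = BA E8 9C 28 -> value 84358202 (4 byte(s))
  byte[4]=0x40 cont=0 payload=0x40=64: acc |= 64<<0 -> acc=64 shift=7 [end]
Varint 2: bytes[4:5] = 40 -> value 64 (1 byte(s))
  byte[5]=0xA9 cont=1 payload=0x29=41: acc |= 41<<0 -> acc=41 shift=7
  byte[6]=0x8B cont=1 payload=0x0B=11: acc |= 11<<7 -> acc=1449 shift=14
  byte[7]=0x48 cont=0 payload=0x48=72: acc |= 72<<14 -> acc=1181097 shift=21 [end]
Varint 3: bytes[5:8] = A9 8B 48 -> value 1181097 (3 byte(s))
  byte[8]=0x69 cont=0 payload=0x69=105: acc |= 105<<0 -> acc=105 shift=7 [end]
Varint 4: bytes[8:9] = 69 -> value 105 (1 byte(s))
  byte[9]=0x3A cont=0 payload=0x3A=58: acc |= 58<<0 -> acc=58 shift=7 [end]
Varint 5: bytes[9:10] = 3A -> value 58 (1 byte(s))

Answer: 9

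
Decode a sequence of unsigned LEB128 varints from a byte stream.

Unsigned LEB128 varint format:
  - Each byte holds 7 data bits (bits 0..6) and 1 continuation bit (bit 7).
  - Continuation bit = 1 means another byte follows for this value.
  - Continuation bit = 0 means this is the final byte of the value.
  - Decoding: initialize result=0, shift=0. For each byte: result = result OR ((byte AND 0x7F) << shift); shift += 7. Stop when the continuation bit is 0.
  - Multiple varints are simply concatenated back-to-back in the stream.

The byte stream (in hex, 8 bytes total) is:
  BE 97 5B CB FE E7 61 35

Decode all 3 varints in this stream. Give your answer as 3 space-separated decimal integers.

  byte[0]=0xBE cont=1 payload=0x3E=62: acc |= 62<<0 -> acc=62 shift=7
  byte[1]=0x97 cont=1 payload=0x17=23: acc |= 23<<7 -> acc=3006 shift=14
  byte[2]=0x5B cont=0 payload=0x5B=91: acc |= 91<<14 -> acc=1493950 shift=21 [end]
Varint 1: bytes[0:3] = BE 97 5B -> value 1493950 (3 byte(s))
  byte[3]=0xCB cont=1 payload=0x4B=75: acc |= 75<<0 -> acc=75 shift=7
  byte[4]=0xFE cont=1 payload=0x7E=126: acc |= 126<<7 -> acc=16203 shift=14
  byte[5]=0xE7 cont=1 payload=0x67=103: acc |= 103<<14 -> acc=1703755 shift=21
  byte[6]=0x61 cont=0 payload=0x61=97: acc |= 97<<21 -> acc=205127499 shift=28 [end]
Varint 2: bytes[3:7] = CB FE E7 61 -> value 205127499 (4 byte(s))
  byte[7]=0x35 cont=0 payload=0x35=53: acc |= 53<<0 -> acc=53 shift=7 [end]
Varint 3: bytes[7:8] = 35 -> value 53 (1 byte(s))

Answer: 1493950 205127499 53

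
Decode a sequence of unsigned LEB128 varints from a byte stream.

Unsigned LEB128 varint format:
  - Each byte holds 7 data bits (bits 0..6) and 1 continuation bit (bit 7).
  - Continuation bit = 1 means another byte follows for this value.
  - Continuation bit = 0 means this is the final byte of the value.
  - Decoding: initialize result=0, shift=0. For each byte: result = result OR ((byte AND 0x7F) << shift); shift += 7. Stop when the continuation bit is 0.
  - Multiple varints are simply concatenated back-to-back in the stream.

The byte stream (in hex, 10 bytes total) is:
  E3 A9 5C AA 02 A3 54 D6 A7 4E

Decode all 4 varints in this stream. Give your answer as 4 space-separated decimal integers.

Answer: 1512675 298 10787 1283030

Derivation:
  byte[0]=0xE3 cont=1 payload=0x63=99: acc |= 99<<0 -> acc=99 shift=7
  byte[1]=0xA9 cont=1 payload=0x29=41: acc |= 41<<7 -> acc=5347 shift=14
  byte[2]=0x5C cont=0 payload=0x5C=92: acc |= 92<<14 -> acc=1512675 shift=21 [end]
Varint 1: bytes[0:3] = E3 A9 5C -> value 1512675 (3 byte(s))
  byte[3]=0xAA cont=1 payload=0x2A=42: acc |= 42<<0 -> acc=42 shift=7
  byte[4]=0x02 cont=0 payload=0x02=2: acc |= 2<<7 -> acc=298 shift=14 [end]
Varint 2: bytes[3:5] = AA 02 -> value 298 (2 byte(s))
  byte[5]=0xA3 cont=1 payload=0x23=35: acc |= 35<<0 -> acc=35 shift=7
  byte[6]=0x54 cont=0 payload=0x54=84: acc |= 84<<7 -> acc=10787 shift=14 [end]
Varint 3: bytes[5:7] = A3 54 -> value 10787 (2 byte(s))
  byte[7]=0xD6 cont=1 payload=0x56=86: acc |= 86<<0 -> acc=86 shift=7
  byte[8]=0xA7 cont=1 payload=0x27=39: acc |= 39<<7 -> acc=5078 shift=14
  byte[9]=0x4E cont=0 payload=0x4E=78: acc |= 78<<14 -> acc=1283030 shift=21 [end]
Varint 4: bytes[7:10] = D6 A7 4E -> value 1283030 (3 byte(s))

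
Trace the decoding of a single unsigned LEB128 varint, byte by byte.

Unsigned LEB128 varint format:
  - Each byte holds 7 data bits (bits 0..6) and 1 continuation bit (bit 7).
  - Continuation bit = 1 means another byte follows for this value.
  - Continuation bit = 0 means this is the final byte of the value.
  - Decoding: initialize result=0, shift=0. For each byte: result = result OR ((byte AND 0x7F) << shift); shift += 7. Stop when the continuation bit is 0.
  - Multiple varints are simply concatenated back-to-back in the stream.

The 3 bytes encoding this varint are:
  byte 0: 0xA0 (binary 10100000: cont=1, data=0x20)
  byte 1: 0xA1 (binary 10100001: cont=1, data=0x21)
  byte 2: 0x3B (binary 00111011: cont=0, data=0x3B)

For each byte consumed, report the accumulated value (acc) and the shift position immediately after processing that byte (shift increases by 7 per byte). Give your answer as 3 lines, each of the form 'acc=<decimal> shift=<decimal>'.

Answer: acc=32 shift=7
acc=4256 shift=14
acc=970912 shift=21

Derivation:
byte 0=0xA0: payload=0x20=32, contrib = 32<<0 = 32; acc -> 32, shift -> 7
byte 1=0xA1: payload=0x21=33, contrib = 33<<7 = 4224; acc -> 4256, shift -> 14
byte 2=0x3B: payload=0x3B=59, contrib = 59<<14 = 966656; acc -> 970912, shift -> 21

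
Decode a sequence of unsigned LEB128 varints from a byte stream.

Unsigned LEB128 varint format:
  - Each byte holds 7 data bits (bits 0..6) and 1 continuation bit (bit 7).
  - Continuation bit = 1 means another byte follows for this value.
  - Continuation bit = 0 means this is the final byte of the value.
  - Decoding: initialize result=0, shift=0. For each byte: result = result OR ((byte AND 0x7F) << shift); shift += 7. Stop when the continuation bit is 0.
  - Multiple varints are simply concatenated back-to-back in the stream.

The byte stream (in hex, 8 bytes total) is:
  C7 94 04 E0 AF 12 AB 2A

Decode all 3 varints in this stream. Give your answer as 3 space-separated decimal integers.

  byte[0]=0xC7 cont=1 payload=0x47=71: acc |= 71<<0 -> acc=71 shift=7
  byte[1]=0x94 cont=1 payload=0x14=20: acc |= 20<<7 -> acc=2631 shift=14
  byte[2]=0x04 cont=0 payload=0x04=4: acc |= 4<<14 -> acc=68167 shift=21 [end]
Varint 1: bytes[0:3] = C7 94 04 -> value 68167 (3 byte(s))
  byte[3]=0xE0 cont=1 payload=0x60=96: acc |= 96<<0 -> acc=96 shift=7
  byte[4]=0xAF cont=1 payload=0x2F=47: acc |= 47<<7 -> acc=6112 shift=14
  byte[5]=0x12 cont=0 payload=0x12=18: acc |= 18<<14 -> acc=301024 shift=21 [end]
Varint 2: bytes[3:6] = E0 AF 12 -> value 301024 (3 byte(s))
  byte[6]=0xAB cont=1 payload=0x2B=43: acc |= 43<<0 -> acc=43 shift=7
  byte[7]=0x2A cont=0 payload=0x2A=42: acc |= 42<<7 -> acc=5419 shift=14 [end]
Varint 3: bytes[6:8] = AB 2A -> value 5419 (2 byte(s))

Answer: 68167 301024 5419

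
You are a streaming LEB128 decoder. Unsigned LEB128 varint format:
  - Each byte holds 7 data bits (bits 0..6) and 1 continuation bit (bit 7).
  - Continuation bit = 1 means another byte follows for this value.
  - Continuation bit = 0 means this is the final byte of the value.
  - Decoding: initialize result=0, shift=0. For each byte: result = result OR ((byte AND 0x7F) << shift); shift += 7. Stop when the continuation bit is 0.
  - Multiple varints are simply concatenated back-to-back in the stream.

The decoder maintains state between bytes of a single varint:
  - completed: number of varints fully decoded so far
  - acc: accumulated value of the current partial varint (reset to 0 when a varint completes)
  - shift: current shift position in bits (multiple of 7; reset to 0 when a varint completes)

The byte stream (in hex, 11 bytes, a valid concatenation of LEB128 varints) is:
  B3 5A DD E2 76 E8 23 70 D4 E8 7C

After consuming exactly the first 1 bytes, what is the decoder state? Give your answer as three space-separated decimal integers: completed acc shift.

byte[0]=0xB3 cont=1 payload=0x33: acc |= 51<<0 -> completed=0 acc=51 shift=7

Answer: 0 51 7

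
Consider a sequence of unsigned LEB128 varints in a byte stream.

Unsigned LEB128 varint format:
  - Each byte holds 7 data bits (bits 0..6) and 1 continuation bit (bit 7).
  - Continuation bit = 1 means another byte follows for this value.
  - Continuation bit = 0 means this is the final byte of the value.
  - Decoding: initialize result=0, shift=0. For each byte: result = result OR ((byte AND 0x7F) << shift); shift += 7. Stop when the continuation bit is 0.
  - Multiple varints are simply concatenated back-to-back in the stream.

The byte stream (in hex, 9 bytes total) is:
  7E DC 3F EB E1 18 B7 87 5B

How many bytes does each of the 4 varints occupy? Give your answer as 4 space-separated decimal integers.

Answer: 1 2 3 3

Derivation:
  byte[0]=0x7E cont=0 payload=0x7E=126: acc |= 126<<0 -> acc=126 shift=7 [end]
Varint 1: bytes[0:1] = 7E -> value 126 (1 byte(s))
  byte[1]=0xDC cont=1 payload=0x5C=92: acc |= 92<<0 -> acc=92 shift=7
  byte[2]=0x3F cont=0 payload=0x3F=63: acc |= 63<<7 -> acc=8156 shift=14 [end]
Varint 2: bytes[1:3] = DC 3F -> value 8156 (2 byte(s))
  byte[3]=0xEB cont=1 payload=0x6B=107: acc |= 107<<0 -> acc=107 shift=7
  byte[4]=0xE1 cont=1 payload=0x61=97: acc |= 97<<7 -> acc=12523 shift=14
  byte[5]=0x18 cont=0 payload=0x18=24: acc |= 24<<14 -> acc=405739 shift=21 [end]
Varint 3: bytes[3:6] = EB E1 18 -> value 405739 (3 byte(s))
  byte[6]=0xB7 cont=1 payload=0x37=55: acc |= 55<<0 -> acc=55 shift=7
  byte[7]=0x87 cont=1 payload=0x07=7: acc |= 7<<7 -> acc=951 shift=14
  byte[8]=0x5B cont=0 payload=0x5B=91: acc |= 91<<14 -> acc=1491895 shift=21 [end]
Varint 4: bytes[6:9] = B7 87 5B -> value 1491895 (3 byte(s))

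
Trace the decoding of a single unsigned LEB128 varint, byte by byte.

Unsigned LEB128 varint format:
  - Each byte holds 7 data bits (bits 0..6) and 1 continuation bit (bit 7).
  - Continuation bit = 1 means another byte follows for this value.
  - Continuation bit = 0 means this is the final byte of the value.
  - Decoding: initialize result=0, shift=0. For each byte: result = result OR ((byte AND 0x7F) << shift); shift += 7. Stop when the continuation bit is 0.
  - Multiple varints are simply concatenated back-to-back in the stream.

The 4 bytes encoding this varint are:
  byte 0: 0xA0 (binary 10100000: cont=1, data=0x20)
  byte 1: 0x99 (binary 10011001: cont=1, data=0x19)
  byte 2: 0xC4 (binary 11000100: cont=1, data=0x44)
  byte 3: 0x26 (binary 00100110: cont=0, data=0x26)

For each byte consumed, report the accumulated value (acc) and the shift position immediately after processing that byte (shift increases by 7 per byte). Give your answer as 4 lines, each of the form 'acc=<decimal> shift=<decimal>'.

byte 0=0xA0: payload=0x20=32, contrib = 32<<0 = 32; acc -> 32, shift -> 7
byte 1=0x99: payload=0x19=25, contrib = 25<<7 = 3200; acc -> 3232, shift -> 14
byte 2=0xC4: payload=0x44=68, contrib = 68<<14 = 1114112; acc -> 1117344, shift -> 21
byte 3=0x26: payload=0x26=38, contrib = 38<<21 = 79691776; acc -> 80809120, shift -> 28

Answer: acc=32 shift=7
acc=3232 shift=14
acc=1117344 shift=21
acc=80809120 shift=28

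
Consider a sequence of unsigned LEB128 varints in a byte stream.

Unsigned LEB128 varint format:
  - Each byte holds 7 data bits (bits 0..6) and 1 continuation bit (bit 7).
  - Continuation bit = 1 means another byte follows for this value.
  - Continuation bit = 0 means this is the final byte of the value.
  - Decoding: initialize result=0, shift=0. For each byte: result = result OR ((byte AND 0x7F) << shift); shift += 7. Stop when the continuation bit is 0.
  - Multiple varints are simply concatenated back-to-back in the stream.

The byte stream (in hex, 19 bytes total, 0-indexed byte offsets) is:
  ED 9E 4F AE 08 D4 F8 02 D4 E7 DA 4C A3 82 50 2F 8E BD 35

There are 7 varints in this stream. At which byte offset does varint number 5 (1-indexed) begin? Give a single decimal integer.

  byte[0]=0xED cont=1 payload=0x6D=109: acc |= 109<<0 -> acc=109 shift=7
  byte[1]=0x9E cont=1 payload=0x1E=30: acc |= 30<<7 -> acc=3949 shift=14
  byte[2]=0x4F cont=0 payload=0x4F=79: acc |= 79<<14 -> acc=1298285 shift=21 [end]
Varint 1: bytes[0:3] = ED 9E 4F -> value 1298285 (3 byte(s))
  byte[3]=0xAE cont=1 payload=0x2E=46: acc |= 46<<0 -> acc=46 shift=7
  byte[4]=0x08 cont=0 payload=0x08=8: acc |= 8<<7 -> acc=1070 shift=14 [end]
Varint 2: bytes[3:5] = AE 08 -> value 1070 (2 byte(s))
  byte[5]=0xD4 cont=1 payload=0x54=84: acc |= 84<<0 -> acc=84 shift=7
  byte[6]=0xF8 cont=1 payload=0x78=120: acc |= 120<<7 -> acc=15444 shift=14
  byte[7]=0x02 cont=0 payload=0x02=2: acc |= 2<<14 -> acc=48212 shift=21 [end]
Varint 3: bytes[5:8] = D4 F8 02 -> value 48212 (3 byte(s))
  byte[8]=0xD4 cont=1 payload=0x54=84: acc |= 84<<0 -> acc=84 shift=7
  byte[9]=0xE7 cont=1 payload=0x67=103: acc |= 103<<7 -> acc=13268 shift=14
  byte[10]=0xDA cont=1 payload=0x5A=90: acc |= 90<<14 -> acc=1487828 shift=21
  byte[11]=0x4C cont=0 payload=0x4C=76: acc |= 76<<21 -> acc=160871380 shift=28 [end]
Varint 4: bytes[8:12] = D4 E7 DA 4C -> value 160871380 (4 byte(s))
  byte[12]=0xA3 cont=1 payload=0x23=35: acc |= 35<<0 -> acc=35 shift=7
  byte[13]=0x82 cont=1 payload=0x02=2: acc |= 2<<7 -> acc=291 shift=14
  byte[14]=0x50 cont=0 payload=0x50=80: acc |= 80<<14 -> acc=1311011 shift=21 [end]
Varint 5: bytes[12:15] = A3 82 50 -> value 1311011 (3 byte(s))
  byte[15]=0x2F cont=0 payload=0x2F=47: acc |= 47<<0 -> acc=47 shift=7 [end]
Varint 6: bytes[15:16] = 2F -> value 47 (1 byte(s))
  byte[16]=0x8E cont=1 payload=0x0E=14: acc |= 14<<0 -> acc=14 shift=7
  byte[17]=0xBD cont=1 payload=0x3D=61: acc |= 61<<7 -> acc=7822 shift=14
  byte[18]=0x35 cont=0 payload=0x35=53: acc |= 53<<14 -> acc=876174 shift=21 [end]
Varint 7: bytes[16:19] = 8E BD 35 -> value 876174 (3 byte(s))

Answer: 12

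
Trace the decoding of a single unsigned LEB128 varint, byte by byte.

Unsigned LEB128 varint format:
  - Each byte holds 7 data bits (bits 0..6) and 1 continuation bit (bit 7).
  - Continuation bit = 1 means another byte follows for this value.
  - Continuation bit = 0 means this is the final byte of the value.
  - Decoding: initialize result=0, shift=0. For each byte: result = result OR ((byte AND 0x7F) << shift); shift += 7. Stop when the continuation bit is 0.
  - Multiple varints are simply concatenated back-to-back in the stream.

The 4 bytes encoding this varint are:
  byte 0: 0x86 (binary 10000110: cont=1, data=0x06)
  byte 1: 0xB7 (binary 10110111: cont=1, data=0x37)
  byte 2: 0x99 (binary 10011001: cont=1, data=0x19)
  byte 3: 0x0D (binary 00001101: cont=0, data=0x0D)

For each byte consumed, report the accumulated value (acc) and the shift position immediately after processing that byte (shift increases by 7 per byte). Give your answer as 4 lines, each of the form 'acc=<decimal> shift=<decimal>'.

byte 0=0x86: payload=0x06=6, contrib = 6<<0 = 6; acc -> 6, shift -> 7
byte 1=0xB7: payload=0x37=55, contrib = 55<<7 = 7040; acc -> 7046, shift -> 14
byte 2=0x99: payload=0x19=25, contrib = 25<<14 = 409600; acc -> 416646, shift -> 21
byte 3=0x0D: payload=0x0D=13, contrib = 13<<21 = 27262976; acc -> 27679622, shift -> 28

Answer: acc=6 shift=7
acc=7046 shift=14
acc=416646 shift=21
acc=27679622 shift=28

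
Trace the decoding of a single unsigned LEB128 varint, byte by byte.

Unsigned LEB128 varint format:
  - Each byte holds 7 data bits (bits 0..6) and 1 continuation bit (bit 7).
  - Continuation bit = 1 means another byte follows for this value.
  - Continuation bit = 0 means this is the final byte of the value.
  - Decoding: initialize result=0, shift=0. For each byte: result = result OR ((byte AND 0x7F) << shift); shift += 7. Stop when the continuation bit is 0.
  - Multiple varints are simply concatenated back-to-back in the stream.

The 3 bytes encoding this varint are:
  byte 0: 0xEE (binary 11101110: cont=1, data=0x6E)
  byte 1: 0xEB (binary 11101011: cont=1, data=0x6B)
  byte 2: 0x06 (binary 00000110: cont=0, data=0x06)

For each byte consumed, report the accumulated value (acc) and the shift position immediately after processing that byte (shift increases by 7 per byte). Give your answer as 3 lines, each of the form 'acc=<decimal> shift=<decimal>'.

Answer: acc=110 shift=7
acc=13806 shift=14
acc=112110 shift=21

Derivation:
byte 0=0xEE: payload=0x6E=110, contrib = 110<<0 = 110; acc -> 110, shift -> 7
byte 1=0xEB: payload=0x6B=107, contrib = 107<<7 = 13696; acc -> 13806, shift -> 14
byte 2=0x06: payload=0x06=6, contrib = 6<<14 = 98304; acc -> 112110, shift -> 21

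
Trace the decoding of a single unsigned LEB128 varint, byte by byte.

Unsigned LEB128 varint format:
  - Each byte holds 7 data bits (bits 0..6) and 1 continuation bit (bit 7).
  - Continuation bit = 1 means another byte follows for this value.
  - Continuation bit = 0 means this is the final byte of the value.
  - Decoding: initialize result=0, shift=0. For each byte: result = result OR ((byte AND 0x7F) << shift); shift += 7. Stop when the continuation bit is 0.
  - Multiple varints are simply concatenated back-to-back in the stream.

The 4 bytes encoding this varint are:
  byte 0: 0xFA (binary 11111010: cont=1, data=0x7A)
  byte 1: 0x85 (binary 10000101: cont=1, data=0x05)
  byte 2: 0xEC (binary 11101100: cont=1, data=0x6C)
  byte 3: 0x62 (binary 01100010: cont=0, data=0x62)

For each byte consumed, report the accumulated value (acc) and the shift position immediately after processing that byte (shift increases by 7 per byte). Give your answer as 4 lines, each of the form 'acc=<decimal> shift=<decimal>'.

Answer: acc=122 shift=7
acc=762 shift=14
acc=1770234 shift=21
acc=207291130 shift=28

Derivation:
byte 0=0xFA: payload=0x7A=122, contrib = 122<<0 = 122; acc -> 122, shift -> 7
byte 1=0x85: payload=0x05=5, contrib = 5<<7 = 640; acc -> 762, shift -> 14
byte 2=0xEC: payload=0x6C=108, contrib = 108<<14 = 1769472; acc -> 1770234, shift -> 21
byte 3=0x62: payload=0x62=98, contrib = 98<<21 = 205520896; acc -> 207291130, shift -> 28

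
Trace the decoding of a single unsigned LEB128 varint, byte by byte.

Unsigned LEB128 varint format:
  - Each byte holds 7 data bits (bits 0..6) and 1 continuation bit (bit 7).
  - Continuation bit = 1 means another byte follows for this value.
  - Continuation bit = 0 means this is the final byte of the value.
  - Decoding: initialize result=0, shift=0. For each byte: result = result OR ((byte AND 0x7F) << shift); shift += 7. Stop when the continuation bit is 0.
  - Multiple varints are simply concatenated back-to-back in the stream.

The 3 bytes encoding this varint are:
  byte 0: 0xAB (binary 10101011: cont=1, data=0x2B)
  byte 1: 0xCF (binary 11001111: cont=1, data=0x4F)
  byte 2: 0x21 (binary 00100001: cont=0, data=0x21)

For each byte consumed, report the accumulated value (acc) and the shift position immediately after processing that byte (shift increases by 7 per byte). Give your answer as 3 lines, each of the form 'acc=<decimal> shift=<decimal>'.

Answer: acc=43 shift=7
acc=10155 shift=14
acc=550827 shift=21

Derivation:
byte 0=0xAB: payload=0x2B=43, contrib = 43<<0 = 43; acc -> 43, shift -> 7
byte 1=0xCF: payload=0x4F=79, contrib = 79<<7 = 10112; acc -> 10155, shift -> 14
byte 2=0x21: payload=0x21=33, contrib = 33<<14 = 540672; acc -> 550827, shift -> 21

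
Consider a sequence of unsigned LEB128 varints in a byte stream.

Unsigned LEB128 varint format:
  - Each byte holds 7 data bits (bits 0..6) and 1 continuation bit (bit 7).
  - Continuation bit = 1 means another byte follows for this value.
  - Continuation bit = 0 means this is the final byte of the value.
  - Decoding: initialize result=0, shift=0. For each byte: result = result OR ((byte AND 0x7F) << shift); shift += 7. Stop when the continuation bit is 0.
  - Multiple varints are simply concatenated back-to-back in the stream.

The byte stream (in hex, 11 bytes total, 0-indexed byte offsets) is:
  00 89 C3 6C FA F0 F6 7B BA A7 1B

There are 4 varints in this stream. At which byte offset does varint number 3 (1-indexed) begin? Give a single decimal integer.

  byte[0]=0x00 cont=0 payload=0x00=0: acc |= 0<<0 -> acc=0 shift=7 [end]
Varint 1: bytes[0:1] = 00 -> value 0 (1 byte(s))
  byte[1]=0x89 cont=1 payload=0x09=9: acc |= 9<<0 -> acc=9 shift=7
  byte[2]=0xC3 cont=1 payload=0x43=67: acc |= 67<<7 -> acc=8585 shift=14
  byte[3]=0x6C cont=0 payload=0x6C=108: acc |= 108<<14 -> acc=1778057 shift=21 [end]
Varint 2: bytes[1:4] = 89 C3 6C -> value 1778057 (3 byte(s))
  byte[4]=0xFA cont=1 payload=0x7A=122: acc |= 122<<0 -> acc=122 shift=7
  byte[5]=0xF0 cont=1 payload=0x70=112: acc |= 112<<7 -> acc=14458 shift=14
  byte[6]=0xF6 cont=1 payload=0x76=118: acc |= 118<<14 -> acc=1947770 shift=21
  byte[7]=0x7B cont=0 payload=0x7B=123: acc |= 123<<21 -> acc=259897466 shift=28 [end]
Varint 3: bytes[4:8] = FA F0 F6 7B -> value 259897466 (4 byte(s))
  byte[8]=0xBA cont=1 payload=0x3A=58: acc |= 58<<0 -> acc=58 shift=7
  byte[9]=0xA7 cont=1 payload=0x27=39: acc |= 39<<7 -> acc=5050 shift=14
  byte[10]=0x1B cont=0 payload=0x1B=27: acc |= 27<<14 -> acc=447418 shift=21 [end]
Varint 4: bytes[8:11] = BA A7 1B -> value 447418 (3 byte(s))

Answer: 4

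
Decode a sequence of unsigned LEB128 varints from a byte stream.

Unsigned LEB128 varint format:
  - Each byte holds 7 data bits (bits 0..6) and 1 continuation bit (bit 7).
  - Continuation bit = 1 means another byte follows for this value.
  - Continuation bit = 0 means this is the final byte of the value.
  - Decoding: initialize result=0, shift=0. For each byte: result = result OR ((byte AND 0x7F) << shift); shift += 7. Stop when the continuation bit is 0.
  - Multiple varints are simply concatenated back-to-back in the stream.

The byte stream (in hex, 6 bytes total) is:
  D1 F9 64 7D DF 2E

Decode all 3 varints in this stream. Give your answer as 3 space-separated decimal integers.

  byte[0]=0xD1 cont=1 payload=0x51=81: acc |= 81<<0 -> acc=81 shift=7
  byte[1]=0xF9 cont=1 payload=0x79=121: acc |= 121<<7 -> acc=15569 shift=14
  byte[2]=0x64 cont=0 payload=0x64=100: acc |= 100<<14 -> acc=1653969 shift=21 [end]
Varint 1: bytes[0:3] = D1 F9 64 -> value 1653969 (3 byte(s))
  byte[3]=0x7D cont=0 payload=0x7D=125: acc |= 125<<0 -> acc=125 shift=7 [end]
Varint 2: bytes[3:4] = 7D -> value 125 (1 byte(s))
  byte[4]=0xDF cont=1 payload=0x5F=95: acc |= 95<<0 -> acc=95 shift=7
  byte[5]=0x2E cont=0 payload=0x2E=46: acc |= 46<<7 -> acc=5983 shift=14 [end]
Varint 3: bytes[4:6] = DF 2E -> value 5983 (2 byte(s))

Answer: 1653969 125 5983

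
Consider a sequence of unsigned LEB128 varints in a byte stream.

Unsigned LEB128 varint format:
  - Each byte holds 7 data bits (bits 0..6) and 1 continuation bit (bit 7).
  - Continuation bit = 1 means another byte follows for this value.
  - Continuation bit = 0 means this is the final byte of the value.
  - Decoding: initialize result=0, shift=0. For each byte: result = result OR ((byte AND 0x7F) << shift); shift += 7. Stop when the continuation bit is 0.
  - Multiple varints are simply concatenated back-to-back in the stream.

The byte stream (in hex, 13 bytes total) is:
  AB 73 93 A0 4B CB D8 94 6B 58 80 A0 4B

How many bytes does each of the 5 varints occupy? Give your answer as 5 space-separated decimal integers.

  byte[0]=0xAB cont=1 payload=0x2B=43: acc |= 43<<0 -> acc=43 shift=7
  byte[1]=0x73 cont=0 payload=0x73=115: acc |= 115<<7 -> acc=14763 shift=14 [end]
Varint 1: bytes[0:2] = AB 73 -> value 14763 (2 byte(s))
  byte[2]=0x93 cont=1 payload=0x13=19: acc |= 19<<0 -> acc=19 shift=7
  byte[3]=0xA0 cont=1 payload=0x20=32: acc |= 32<<7 -> acc=4115 shift=14
  byte[4]=0x4B cont=0 payload=0x4B=75: acc |= 75<<14 -> acc=1232915 shift=21 [end]
Varint 2: bytes[2:5] = 93 A0 4B -> value 1232915 (3 byte(s))
  byte[5]=0xCB cont=1 payload=0x4B=75: acc |= 75<<0 -> acc=75 shift=7
  byte[6]=0xD8 cont=1 payload=0x58=88: acc |= 88<<7 -> acc=11339 shift=14
  byte[7]=0x94 cont=1 payload=0x14=20: acc |= 20<<14 -> acc=339019 shift=21
  byte[8]=0x6B cont=0 payload=0x6B=107: acc |= 107<<21 -> acc=224734283 shift=28 [end]
Varint 3: bytes[5:9] = CB D8 94 6B -> value 224734283 (4 byte(s))
  byte[9]=0x58 cont=0 payload=0x58=88: acc |= 88<<0 -> acc=88 shift=7 [end]
Varint 4: bytes[9:10] = 58 -> value 88 (1 byte(s))
  byte[10]=0x80 cont=1 payload=0x00=0: acc |= 0<<0 -> acc=0 shift=7
  byte[11]=0xA0 cont=1 payload=0x20=32: acc |= 32<<7 -> acc=4096 shift=14
  byte[12]=0x4B cont=0 payload=0x4B=75: acc |= 75<<14 -> acc=1232896 shift=21 [end]
Varint 5: bytes[10:13] = 80 A0 4B -> value 1232896 (3 byte(s))

Answer: 2 3 4 1 3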